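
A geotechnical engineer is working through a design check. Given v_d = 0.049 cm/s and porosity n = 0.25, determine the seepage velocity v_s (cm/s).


Using v_s = v_d / n
v_s = 0.049 / 0.25
v_s = 0.196 cm/s


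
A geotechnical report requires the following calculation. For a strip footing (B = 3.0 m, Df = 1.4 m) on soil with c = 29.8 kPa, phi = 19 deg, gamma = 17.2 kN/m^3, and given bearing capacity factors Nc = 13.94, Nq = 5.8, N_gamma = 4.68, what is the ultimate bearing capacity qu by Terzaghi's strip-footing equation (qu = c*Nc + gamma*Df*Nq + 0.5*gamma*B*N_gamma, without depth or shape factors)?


Compute qu = c*Nc + gamma*Df*Nq + 0.5*gamma*B*N_gamma
Term 1: 29.8 * 13.94 = 415.412
Term 2: 17.2 * 1.4 * 5.8 = 139.664
Term 3: 0.5 * 17.2 * 3.0 * 4.68 = 120.744
qu = 415.412 + 139.664 + 120.744
qu = 675.82 kPa


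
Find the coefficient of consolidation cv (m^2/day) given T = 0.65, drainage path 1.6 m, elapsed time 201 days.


Using cv = T * H_dr^2 / t
H_dr^2 = 1.6^2 = 2.56
cv = 0.65 * 2.56 / 201
cv = 0.00828 m^2/day


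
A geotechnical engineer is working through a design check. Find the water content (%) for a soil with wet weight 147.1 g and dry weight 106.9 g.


Result: 37.61 %

Derivation:
Using w = (m_wet - m_dry) / m_dry * 100
m_wet - m_dry = 147.1 - 106.9 = 40.2 g
w = 40.2 / 106.9 * 100
w = 37.61 %


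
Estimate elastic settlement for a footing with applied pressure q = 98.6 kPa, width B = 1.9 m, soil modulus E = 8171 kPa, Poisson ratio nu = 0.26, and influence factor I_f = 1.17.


Result: 25.012 mm

Derivation:
Using Se = q * B * (1 - nu^2) * I_f / E
1 - nu^2 = 1 - 0.26^2 = 0.9324
Se = 98.6 * 1.9 * 0.9324 * 1.17 / 8171
Se = 0.025012 m
Convert to mm: Se = 0.025012 * 1000 = 25.012 mm


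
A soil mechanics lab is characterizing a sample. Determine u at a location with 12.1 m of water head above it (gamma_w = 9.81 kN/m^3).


Result: 118.7 kPa

Derivation:
Using u = gamma_w * h_w
u = 9.81 * 12.1
u = 118.7 kPa


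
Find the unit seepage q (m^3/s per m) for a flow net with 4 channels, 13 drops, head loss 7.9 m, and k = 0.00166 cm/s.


Result: 4.035e-05 m^3/s per m

Derivation:
Convert k to m/s for unit consistency with H:
k = 0.00166 cm/s = 0.00166 / 100 m/s = 1.66e-05 m/s
Using q = k * H * Nf / Nd
Nf / Nd = 4 / 13 = 0.3077
q = 1.66e-05 * 7.9 * 0.3077
q = 4.035e-05 m^3/s per m


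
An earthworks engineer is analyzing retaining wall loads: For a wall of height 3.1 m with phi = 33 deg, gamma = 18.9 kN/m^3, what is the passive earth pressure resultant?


Compute passive earth pressure coefficient:
Kp = tan^2(45 + phi/2) = tan^2(61.5) = 3.39212
Compute passive force:
Pp = 0.5 * Kp * gamma * H^2
Pp = 0.5 * 3.39212 * 18.9 * 3.1^2
Pp = 308.05 kN/m


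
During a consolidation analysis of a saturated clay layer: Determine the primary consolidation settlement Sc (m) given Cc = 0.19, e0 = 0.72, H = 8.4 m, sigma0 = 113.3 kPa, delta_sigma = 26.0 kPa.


Using Sc = Cc * H / (1 + e0) * log10((sigma0 + delta_sigma) / sigma0)
Stress ratio = (113.3 + 26.0) / 113.3 = 1.22948
log10(1.22948) = 0.0897212
Cc * H / (1 + e0) = 0.19 * 8.4 / (1 + 0.72) = 0.927907
Sc = 0.927907 * 0.0897212
Sc = 0.0833 m


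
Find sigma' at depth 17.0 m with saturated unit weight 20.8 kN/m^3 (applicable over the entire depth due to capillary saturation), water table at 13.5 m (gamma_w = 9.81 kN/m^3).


Total stress = gamma_sat * depth
sigma = 20.8 * 17.0 = 353.6 kPa
Pore water pressure u = gamma_w * (depth - d_wt)
u = 9.81 * (17.0 - 13.5) = 34.335 kPa
Effective stress = sigma - u
sigma' = 353.6 - 34.335 = 319.27 kPa


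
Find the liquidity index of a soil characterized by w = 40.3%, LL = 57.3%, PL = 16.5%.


Result: 0.583

Derivation:
First compute the plasticity index:
PI = LL - PL = 57.3 - 16.5 = 40.8
Then compute the liquidity index:
LI = (w - PL) / PI
LI = (40.3 - 16.5) / 40.8
LI = 0.583


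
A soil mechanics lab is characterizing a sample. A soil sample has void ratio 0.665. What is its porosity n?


Using the relation n = e / (1 + e)
n = 0.665 / (1 + 0.665)
n = 0.665 / 1.665
n = 0.3994


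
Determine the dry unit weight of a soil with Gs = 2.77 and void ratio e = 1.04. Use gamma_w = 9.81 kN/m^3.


Result: 13.32 kN/m^3

Derivation:
Using gamma_d = Gs * gamma_w / (1 + e)
gamma_d = 2.77 * 9.81 / (1 + 1.04)
gamma_d = 2.77 * 9.81 / 2.04
gamma_d = 13.32 kN/m^3


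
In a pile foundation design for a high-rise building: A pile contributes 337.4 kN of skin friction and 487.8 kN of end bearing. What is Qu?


Using Qu = Qf + Qb
Qu = 337.4 + 487.8
Qu = 825.2 kN


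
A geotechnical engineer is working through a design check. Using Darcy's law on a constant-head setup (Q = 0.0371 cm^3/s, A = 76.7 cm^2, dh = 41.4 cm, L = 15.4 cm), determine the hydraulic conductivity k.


Result: 0.00018 cm/s

Derivation:
Compute hydraulic gradient:
i = dh / L = 41.4 / 15.4 = 2.68831
Then apply Darcy's law:
k = Q / (A * i)
k = 0.0371 / (76.7 * 2.68831)
k = 0.0371 / 206.194
k = 0.00018 cm/s


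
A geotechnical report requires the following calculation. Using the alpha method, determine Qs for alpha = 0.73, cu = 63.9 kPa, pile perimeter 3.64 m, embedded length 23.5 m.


Using Qs = alpha * cu * perimeter * L
Qs = 0.73 * 63.9 * 3.64 * 23.5
Qs = 3990.18 kN


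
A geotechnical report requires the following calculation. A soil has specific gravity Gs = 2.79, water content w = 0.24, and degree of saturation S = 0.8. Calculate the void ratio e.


Result: 0.837

Derivation:
Using the relation e = Gs * w / S
e = 2.79 * 0.24 / 0.8
e = 0.837


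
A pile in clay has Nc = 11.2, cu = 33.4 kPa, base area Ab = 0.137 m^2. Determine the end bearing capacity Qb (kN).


Using Qb = Nc * cu * Ab
Qb = 11.2 * 33.4 * 0.137
Qb = 51.25 kN


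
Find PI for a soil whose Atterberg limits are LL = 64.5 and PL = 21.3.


Using PI = LL - PL
PI = 64.5 - 21.3
PI = 43.2


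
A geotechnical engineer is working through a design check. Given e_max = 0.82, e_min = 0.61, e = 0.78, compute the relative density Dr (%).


Using Dr = (e_max - e) / (e_max - e_min) * 100
e_max - e = 0.82 - 0.78 = 0.04
e_max - e_min = 0.82 - 0.61 = 0.21
Dr = 0.04 / 0.21 * 100
Dr = 19.05 %


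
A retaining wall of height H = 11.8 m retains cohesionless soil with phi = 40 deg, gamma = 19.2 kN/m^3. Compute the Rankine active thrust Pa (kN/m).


Compute active earth pressure coefficient:
Ka = tan^2(45 - phi/2) = tan^2(25.0) = 0.217443
Compute active force:
Pa = 0.5 * Ka * gamma * H^2
Pa = 0.5 * 0.217443 * 19.2 * 11.8^2
Pa = 290.66 kN/m


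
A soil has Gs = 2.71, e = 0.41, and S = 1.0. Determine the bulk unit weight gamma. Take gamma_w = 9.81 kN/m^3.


Using gamma = gamma_w * (Gs + S*e) / (1 + e)
Numerator: Gs + S*e = 2.71 + 1.0*0.41 = 3.12
Denominator: 1 + e = 1 + 0.41 = 1.41
gamma = 9.81 * 3.12 / 1.41
gamma = 21.707 kN/m^3


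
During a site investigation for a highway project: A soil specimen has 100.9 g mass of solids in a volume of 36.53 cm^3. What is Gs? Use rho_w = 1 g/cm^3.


Using Gs = m_s / (V_s * rho_w)
Since rho_w = 1 g/cm^3:
Gs = 100.9 / 36.53
Gs = 2.762


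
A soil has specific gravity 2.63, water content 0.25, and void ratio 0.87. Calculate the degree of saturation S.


Using S = Gs * w / e
S = 2.63 * 0.25 / 0.87
S = 0.7557


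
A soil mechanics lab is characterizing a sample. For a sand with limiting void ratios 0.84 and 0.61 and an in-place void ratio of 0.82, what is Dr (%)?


Result: 8.7 %

Derivation:
Using Dr = (e_max - e) / (e_max - e_min) * 100
e_max - e = 0.84 - 0.82 = 0.02
e_max - e_min = 0.84 - 0.61 = 0.23
Dr = 0.02 / 0.23 * 100
Dr = 8.7 %


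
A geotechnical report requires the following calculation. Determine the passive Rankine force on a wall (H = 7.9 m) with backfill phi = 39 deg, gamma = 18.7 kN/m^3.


Result: 2564.92 kN/m

Derivation:
Compute passive earth pressure coefficient:
Kp = tan^2(45 + phi/2) = tan^2(64.5) = 4.395495
Compute passive force:
Pp = 0.5 * Kp * gamma * H^2
Pp = 0.5 * 4.395495 * 18.7 * 7.9^2
Pp = 2564.92 kN/m


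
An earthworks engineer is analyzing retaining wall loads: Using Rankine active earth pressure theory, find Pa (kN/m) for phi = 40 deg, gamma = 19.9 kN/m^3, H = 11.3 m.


Result: 276.26 kN/m

Derivation:
Compute active earth pressure coefficient:
Ka = tan^2(45 - phi/2) = tan^2(25.0) = 0.217443
Compute active force:
Pa = 0.5 * Ka * gamma * H^2
Pa = 0.5 * 0.217443 * 19.9 * 11.3^2
Pa = 276.26 kN/m


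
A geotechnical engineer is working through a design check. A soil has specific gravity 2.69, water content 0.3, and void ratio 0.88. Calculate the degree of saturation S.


Using S = Gs * w / e
S = 2.69 * 0.3 / 0.88
S = 0.917


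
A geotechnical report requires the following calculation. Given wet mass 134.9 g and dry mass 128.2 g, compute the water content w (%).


Using w = (m_wet - m_dry) / m_dry * 100
m_wet - m_dry = 134.9 - 128.2 = 6.7 g
w = 6.7 / 128.2 * 100
w = 5.23 %


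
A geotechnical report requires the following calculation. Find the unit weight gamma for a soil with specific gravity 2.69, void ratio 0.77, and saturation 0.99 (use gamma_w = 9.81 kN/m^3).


Using gamma = gamma_w * (Gs + S*e) / (1 + e)
Numerator: Gs + S*e = 2.69 + 0.99*0.77 = 3.4523
Denominator: 1 + e = 1 + 0.77 = 1.77
gamma = 9.81 * 3.4523 / 1.77
gamma = 19.134 kN/m^3


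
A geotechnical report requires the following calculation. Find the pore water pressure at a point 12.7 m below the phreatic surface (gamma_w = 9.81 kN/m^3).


Using u = gamma_w * h_w
u = 9.81 * 12.7
u = 124.59 kPa


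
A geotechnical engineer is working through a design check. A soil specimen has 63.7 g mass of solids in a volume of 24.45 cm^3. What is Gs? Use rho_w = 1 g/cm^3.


Using Gs = m_s / (V_s * rho_w)
Since rho_w = 1 g/cm^3:
Gs = 63.7 / 24.45
Gs = 2.605


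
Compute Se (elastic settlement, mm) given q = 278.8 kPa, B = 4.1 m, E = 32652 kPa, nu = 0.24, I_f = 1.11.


Using Se = q * B * (1 - nu^2) * I_f / E
1 - nu^2 = 1 - 0.24^2 = 0.9424
Se = 278.8 * 4.1 * 0.9424 * 1.11 / 32652
Se = 0.036621 m
Convert to mm: Se = 0.036621 * 1000 = 36.621 mm


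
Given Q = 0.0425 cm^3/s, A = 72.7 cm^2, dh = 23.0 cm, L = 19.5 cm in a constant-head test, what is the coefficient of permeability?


Compute hydraulic gradient:
i = dh / L = 23.0 / 19.5 = 1.17949
Then apply Darcy's law:
k = Q / (A * i)
k = 0.0425 / (72.7 * 1.17949)
k = 0.0425 / 85.7487
k = 0.000496 cm/s


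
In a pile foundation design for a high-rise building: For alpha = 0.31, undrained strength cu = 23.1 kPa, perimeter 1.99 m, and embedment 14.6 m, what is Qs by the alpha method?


Result: 208.06 kN

Derivation:
Using Qs = alpha * cu * perimeter * L
Qs = 0.31 * 23.1 * 1.99 * 14.6
Qs = 208.06 kN


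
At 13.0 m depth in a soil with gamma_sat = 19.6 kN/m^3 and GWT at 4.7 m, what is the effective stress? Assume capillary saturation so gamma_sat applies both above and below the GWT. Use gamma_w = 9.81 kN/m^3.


Result: 173.38 kPa

Derivation:
Total stress = gamma_sat * depth
sigma = 19.6 * 13.0 = 254.8 kPa
Pore water pressure u = gamma_w * (depth - d_wt)
u = 9.81 * (13.0 - 4.7) = 81.423 kPa
Effective stress = sigma - u
sigma' = 254.8 - 81.423 = 173.38 kPa


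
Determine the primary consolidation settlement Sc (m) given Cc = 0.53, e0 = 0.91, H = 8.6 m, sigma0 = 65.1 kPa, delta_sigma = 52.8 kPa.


Result: 0.6155 m

Derivation:
Using Sc = Cc * H / (1 + e0) * log10((sigma0 + delta_sigma) / sigma0)
Stress ratio = (65.1 + 52.8) / 65.1 = 1.81106
log10(1.81106) = 0.257933
Cc * H / (1 + e0) = 0.53 * 8.6 / (1 + 0.91) = 2.38639
Sc = 2.38639 * 0.257933
Sc = 0.6155 m


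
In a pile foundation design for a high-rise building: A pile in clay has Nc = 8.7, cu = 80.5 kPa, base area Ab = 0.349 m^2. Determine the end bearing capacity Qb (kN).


Result: 244.42 kN

Derivation:
Using Qb = Nc * cu * Ab
Qb = 8.7 * 80.5 * 0.349
Qb = 244.42 kN


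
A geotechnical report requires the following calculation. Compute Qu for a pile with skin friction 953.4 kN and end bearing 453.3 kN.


Using Qu = Qf + Qb
Qu = 953.4 + 453.3
Qu = 1406.7 kN


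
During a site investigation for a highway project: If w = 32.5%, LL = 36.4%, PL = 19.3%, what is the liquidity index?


Result: 0.772

Derivation:
First compute the plasticity index:
PI = LL - PL = 36.4 - 19.3 = 17.1
Then compute the liquidity index:
LI = (w - PL) / PI
LI = (32.5 - 19.3) / 17.1
LI = 0.772


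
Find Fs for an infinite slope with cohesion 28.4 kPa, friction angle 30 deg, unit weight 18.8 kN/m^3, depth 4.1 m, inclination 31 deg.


Using Fs = c / (gamma*H*sin(beta)*cos(beta)) + tan(phi)/tan(beta)
Cohesion contribution = 28.4 / (18.8*4.1*sin(31)*cos(31))
Cohesion contribution = 0.834587
Friction contribution = tan(30)/tan(31) = 0.960872
Fs = 0.834587 + 0.960872
Fs = 1.795


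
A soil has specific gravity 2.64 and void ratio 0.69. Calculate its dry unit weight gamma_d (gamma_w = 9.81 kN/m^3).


Using gamma_d = Gs * gamma_w / (1 + e)
gamma_d = 2.64 * 9.81 / (1 + 0.69)
gamma_d = 2.64 * 9.81 / 1.69
gamma_d = 15.324 kN/m^3


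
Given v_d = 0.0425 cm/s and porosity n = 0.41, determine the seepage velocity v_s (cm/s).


Result: 0.10366 cm/s

Derivation:
Using v_s = v_d / n
v_s = 0.0425 / 0.41
v_s = 0.10366 cm/s


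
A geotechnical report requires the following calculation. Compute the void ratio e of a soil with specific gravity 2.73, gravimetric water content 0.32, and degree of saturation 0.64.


Result: 1.365

Derivation:
Using the relation e = Gs * w / S
e = 2.73 * 0.32 / 0.64
e = 1.365


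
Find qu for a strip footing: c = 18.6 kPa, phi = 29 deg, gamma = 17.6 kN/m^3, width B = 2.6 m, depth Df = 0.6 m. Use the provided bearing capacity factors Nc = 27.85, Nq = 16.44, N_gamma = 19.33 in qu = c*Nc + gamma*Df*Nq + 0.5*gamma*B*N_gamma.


Compute qu = c*Nc + gamma*Df*Nq + 0.5*gamma*B*N_gamma
Term 1: 18.6 * 27.85 = 518.01
Term 2: 17.6 * 0.6 * 16.44 = 173.6064
Term 3: 0.5 * 17.6 * 2.6 * 19.33 = 442.2704
qu = 518.01 + 173.6064 + 442.2704
qu = 1133.89 kPa


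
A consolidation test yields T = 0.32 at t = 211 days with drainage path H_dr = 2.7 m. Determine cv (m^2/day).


Using cv = T * H_dr^2 / t
H_dr^2 = 2.7^2 = 7.29
cv = 0.32 * 7.29 / 211
cv = 0.01106 m^2/day


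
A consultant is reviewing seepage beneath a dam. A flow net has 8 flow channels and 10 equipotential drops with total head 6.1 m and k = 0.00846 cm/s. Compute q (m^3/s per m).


Convert k to m/s for unit consistency with H:
k = 0.00846 cm/s = 0.00846 / 100 m/s = 8.46e-05 m/s
Using q = k * H * Nf / Nd
Nf / Nd = 8 / 10 = 0.8
q = 8.46e-05 * 6.1 * 0.8
q = 0.0004128 m^3/s per m


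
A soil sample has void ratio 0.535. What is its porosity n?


Result: 0.3485

Derivation:
Using the relation n = e / (1 + e)
n = 0.535 / (1 + 0.535)
n = 0.535 / 1.535
n = 0.3485


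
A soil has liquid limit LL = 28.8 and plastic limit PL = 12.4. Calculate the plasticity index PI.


Using PI = LL - PL
PI = 28.8 - 12.4
PI = 16.4


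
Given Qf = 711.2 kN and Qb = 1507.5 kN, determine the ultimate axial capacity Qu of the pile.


Using Qu = Qf + Qb
Qu = 711.2 + 1507.5
Qu = 2218.7 kN


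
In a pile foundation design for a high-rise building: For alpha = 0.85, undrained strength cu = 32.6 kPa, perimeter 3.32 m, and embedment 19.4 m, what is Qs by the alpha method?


Using Qs = alpha * cu * perimeter * L
Qs = 0.85 * 32.6 * 3.32 * 19.4
Qs = 1784.75 kN


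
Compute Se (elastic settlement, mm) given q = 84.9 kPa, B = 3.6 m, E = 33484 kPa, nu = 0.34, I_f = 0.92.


Using Se = q * B * (1 - nu^2) * I_f / E
1 - nu^2 = 1 - 0.34^2 = 0.8844
Se = 84.9 * 3.6 * 0.8844 * 0.92 / 33484
Se = 0.007427 m
Convert to mm: Se = 0.007427 * 1000 = 7.427 mm


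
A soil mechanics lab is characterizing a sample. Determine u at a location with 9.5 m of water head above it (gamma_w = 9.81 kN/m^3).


Using u = gamma_w * h_w
u = 9.81 * 9.5
u = 93.2 kPa


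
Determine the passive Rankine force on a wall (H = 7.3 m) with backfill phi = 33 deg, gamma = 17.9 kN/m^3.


Compute passive earth pressure coefficient:
Kp = tan^2(45 + phi/2) = tan^2(61.5) = 3.39212
Compute passive force:
Pp = 0.5 * Kp * gamma * H^2
Pp = 0.5 * 3.39212 * 17.9 * 7.3^2
Pp = 1617.86 kN/m


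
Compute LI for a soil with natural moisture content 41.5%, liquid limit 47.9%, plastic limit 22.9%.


First compute the plasticity index:
PI = LL - PL = 47.9 - 22.9 = 25.0
Then compute the liquidity index:
LI = (w - PL) / PI
LI = (41.5 - 22.9) / 25.0
LI = 0.744


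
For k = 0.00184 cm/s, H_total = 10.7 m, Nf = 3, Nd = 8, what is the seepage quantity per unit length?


Convert k to m/s for unit consistency with H:
k = 0.00184 cm/s = 0.00184 / 100 m/s = 1.84e-05 m/s
Using q = k * H * Nf / Nd
Nf / Nd = 3 / 8 = 0.375
q = 1.84e-05 * 10.7 * 0.375
q = 7.383e-05 m^3/s per m


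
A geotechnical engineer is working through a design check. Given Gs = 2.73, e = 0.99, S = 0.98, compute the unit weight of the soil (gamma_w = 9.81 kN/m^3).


Using gamma = gamma_w * (Gs + S*e) / (1 + e)
Numerator: Gs + S*e = 2.73 + 0.98*0.99 = 3.7002
Denominator: 1 + e = 1 + 0.99 = 1.99
gamma = 9.81 * 3.7002 / 1.99
gamma = 18.241 kN/m^3


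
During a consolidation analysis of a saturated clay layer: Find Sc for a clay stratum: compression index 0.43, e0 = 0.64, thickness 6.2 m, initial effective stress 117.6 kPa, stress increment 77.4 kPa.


Using Sc = Cc * H / (1 + e0) * log10((sigma0 + delta_sigma) / sigma0)
Stress ratio = (117.6 + 77.4) / 117.6 = 1.65816
log10(1.65816) = 0.219627
Cc * H / (1 + e0) = 0.43 * 6.2 / (1 + 0.64) = 1.62561
Sc = 1.62561 * 0.219627
Sc = 0.357 m


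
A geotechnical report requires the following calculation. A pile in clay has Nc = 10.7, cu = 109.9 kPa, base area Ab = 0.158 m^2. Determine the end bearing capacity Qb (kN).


Result: 185.8 kN

Derivation:
Using Qb = Nc * cu * Ab
Qb = 10.7 * 109.9 * 0.158
Qb = 185.8 kN


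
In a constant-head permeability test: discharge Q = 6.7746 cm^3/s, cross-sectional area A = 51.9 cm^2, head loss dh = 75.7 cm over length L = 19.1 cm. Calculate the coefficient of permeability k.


Compute hydraulic gradient:
i = dh / L = 75.7 / 19.1 = 3.96335
Then apply Darcy's law:
k = Q / (A * i)
k = 6.7746 / (51.9 * 3.96335)
k = 6.7746 / 205.698
k = 0.032935 cm/s


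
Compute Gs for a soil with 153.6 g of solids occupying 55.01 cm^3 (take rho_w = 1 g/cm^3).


Result: 2.792

Derivation:
Using Gs = m_s / (V_s * rho_w)
Since rho_w = 1 g/cm^3:
Gs = 153.6 / 55.01
Gs = 2.792


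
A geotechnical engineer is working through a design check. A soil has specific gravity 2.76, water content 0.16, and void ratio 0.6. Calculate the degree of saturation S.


Using S = Gs * w / e
S = 2.76 * 0.16 / 0.6
S = 0.736


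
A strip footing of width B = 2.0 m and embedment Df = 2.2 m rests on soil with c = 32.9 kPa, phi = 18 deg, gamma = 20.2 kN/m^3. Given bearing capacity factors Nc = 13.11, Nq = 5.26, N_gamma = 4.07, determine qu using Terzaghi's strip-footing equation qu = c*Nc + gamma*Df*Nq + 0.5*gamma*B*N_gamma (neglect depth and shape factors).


Result: 747.29 kPa

Derivation:
Compute qu = c*Nc + gamma*Df*Nq + 0.5*gamma*B*N_gamma
Term 1: 32.9 * 13.11 = 431.319
Term 2: 20.2 * 2.2 * 5.26 = 233.7544
Term 3: 0.5 * 20.2 * 2.0 * 4.07 = 82.214
qu = 431.319 + 233.7544 + 82.214
qu = 747.29 kPa


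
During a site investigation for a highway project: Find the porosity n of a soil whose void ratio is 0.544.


Using the relation n = e / (1 + e)
n = 0.544 / (1 + 0.544)
n = 0.544 / 1.544
n = 0.3523


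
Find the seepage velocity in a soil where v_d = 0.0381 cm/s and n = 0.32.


Result: 0.11906 cm/s

Derivation:
Using v_s = v_d / n
v_s = 0.0381 / 0.32
v_s = 0.11906 cm/s


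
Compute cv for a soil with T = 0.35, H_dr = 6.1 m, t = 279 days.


Result: 0.04668 m^2/day

Derivation:
Using cv = T * H_dr^2 / t
H_dr^2 = 6.1^2 = 37.21
cv = 0.35 * 37.21 / 279
cv = 0.04668 m^2/day


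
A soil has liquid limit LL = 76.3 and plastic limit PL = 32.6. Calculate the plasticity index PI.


Using PI = LL - PL
PI = 76.3 - 32.6
PI = 43.7


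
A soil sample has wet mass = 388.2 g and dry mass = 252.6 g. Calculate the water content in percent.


Using w = (m_wet - m_dry) / m_dry * 100
m_wet - m_dry = 388.2 - 252.6 = 135.6 g
w = 135.6 / 252.6 * 100
w = 53.68 %


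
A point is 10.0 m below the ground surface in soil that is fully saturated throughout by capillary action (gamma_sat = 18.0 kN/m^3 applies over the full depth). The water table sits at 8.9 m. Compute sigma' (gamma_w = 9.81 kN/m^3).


Total stress = gamma_sat * depth
sigma = 18.0 * 10.0 = 180.0 kPa
Pore water pressure u = gamma_w * (depth - d_wt)
u = 9.81 * (10.0 - 8.9) = 10.791 kPa
Effective stress = sigma - u
sigma' = 180.0 - 10.791 = 169.21 kPa


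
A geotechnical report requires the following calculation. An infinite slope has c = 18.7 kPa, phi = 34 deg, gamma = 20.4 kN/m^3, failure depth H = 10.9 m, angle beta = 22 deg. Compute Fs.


Using Fs = c / (gamma*H*sin(beta)*cos(beta)) + tan(phi)/tan(beta)
Cohesion contribution = 18.7 / (20.4*10.9*sin(22)*cos(22))
Cohesion contribution = 0.242127
Friction contribution = tan(34)/tan(22) = 1.66947
Fs = 0.242127 + 1.66947
Fs = 1.912


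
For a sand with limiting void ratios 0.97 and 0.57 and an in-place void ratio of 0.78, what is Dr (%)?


Using Dr = (e_max - e) / (e_max - e_min) * 100
e_max - e = 0.97 - 0.78 = 0.19
e_max - e_min = 0.97 - 0.57 = 0.4
Dr = 0.19 / 0.4 * 100
Dr = 47.5 %


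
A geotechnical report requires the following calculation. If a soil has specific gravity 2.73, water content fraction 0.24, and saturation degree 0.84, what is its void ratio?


Using the relation e = Gs * w / S
e = 2.73 * 0.24 / 0.84
e = 0.78


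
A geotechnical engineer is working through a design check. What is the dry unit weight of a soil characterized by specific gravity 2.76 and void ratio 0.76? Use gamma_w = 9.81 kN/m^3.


Using gamma_d = Gs * gamma_w / (1 + e)
gamma_d = 2.76 * 9.81 / (1 + 0.76)
gamma_d = 2.76 * 9.81 / 1.76
gamma_d = 15.384 kN/m^3


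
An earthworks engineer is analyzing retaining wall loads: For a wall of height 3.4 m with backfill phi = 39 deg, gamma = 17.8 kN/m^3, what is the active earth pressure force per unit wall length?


Result: 23.41 kN/m

Derivation:
Compute active earth pressure coefficient:
Ka = tan^2(45 - phi/2) = tan^2(25.5) = 0.227506
Compute active force:
Pa = 0.5 * Ka * gamma * H^2
Pa = 0.5 * 0.227506 * 17.8 * 3.4^2
Pa = 23.41 kN/m


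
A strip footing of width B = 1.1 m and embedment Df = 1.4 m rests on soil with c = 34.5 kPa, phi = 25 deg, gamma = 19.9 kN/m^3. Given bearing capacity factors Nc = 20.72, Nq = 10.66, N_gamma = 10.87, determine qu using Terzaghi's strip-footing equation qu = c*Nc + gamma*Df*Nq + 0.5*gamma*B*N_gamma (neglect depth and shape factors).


Compute qu = c*Nc + gamma*Df*Nq + 0.5*gamma*B*N_gamma
Term 1: 34.5 * 20.72 = 714.84
Term 2: 19.9 * 1.4 * 10.66 = 296.9876
Term 3: 0.5 * 19.9 * 1.1 * 10.87 = 118.97215
qu = 714.84 + 296.9876 + 118.97215
qu = 1130.8 kPa


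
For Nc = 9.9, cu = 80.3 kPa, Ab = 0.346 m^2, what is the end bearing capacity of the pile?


Result: 275.06 kN

Derivation:
Using Qb = Nc * cu * Ab
Qb = 9.9 * 80.3 * 0.346
Qb = 275.06 kN


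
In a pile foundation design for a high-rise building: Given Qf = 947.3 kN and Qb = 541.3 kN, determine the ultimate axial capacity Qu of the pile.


Using Qu = Qf + Qb
Qu = 947.3 + 541.3
Qu = 1488.6 kN


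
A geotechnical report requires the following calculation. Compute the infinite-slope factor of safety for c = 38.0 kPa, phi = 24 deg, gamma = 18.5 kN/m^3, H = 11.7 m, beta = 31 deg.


Using Fs = c / (gamma*H*sin(beta)*cos(beta)) + tan(phi)/tan(beta)
Cohesion contribution = 38.0 / (18.5*11.7*sin(31)*cos(31))
Cohesion contribution = 0.397668
Friction contribution = tan(24)/tan(31) = 0.740985
Fs = 0.397668 + 0.740985
Fs = 1.139


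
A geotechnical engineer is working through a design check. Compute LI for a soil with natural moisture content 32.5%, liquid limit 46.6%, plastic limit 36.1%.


First compute the plasticity index:
PI = LL - PL = 46.6 - 36.1 = 10.5
Then compute the liquidity index:
LI = (w - PL) / PI
LI = (32.5 - 36.1) / 10.5
LI = -0.343


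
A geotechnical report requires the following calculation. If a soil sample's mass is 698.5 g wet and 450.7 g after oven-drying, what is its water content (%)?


Using w = (m_wet - m_dry) / m_dry * 100
m_wet - m_dry = 698.5 - 450.7 = 247.8 g
w = 247.8 / 450.7 * 100
w = 54.98 %


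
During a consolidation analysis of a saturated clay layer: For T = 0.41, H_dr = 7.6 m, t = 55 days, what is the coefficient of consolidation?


Using cv = T * H_dr^2 / t
H_dr^2 = 7.6^2 = 57.76
cv = 0.41 * 57.76 / 55
cv = 0.43057 m^2/day


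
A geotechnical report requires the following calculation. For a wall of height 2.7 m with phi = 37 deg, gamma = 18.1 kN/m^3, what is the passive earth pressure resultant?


Result: 265.4 kN/m

Derivation:
Compute passive earth pressure coefficient:
Kp = tan^2(45 + phi/2) = tan^2(63.5) = 4.022791
Compute passive force:
Pp = 0.5 * Kp * gamma * H^2
Pp = 0.5 * 4.022791 * 18.1 * 2.7^2
Pp = 265.4 kN/m


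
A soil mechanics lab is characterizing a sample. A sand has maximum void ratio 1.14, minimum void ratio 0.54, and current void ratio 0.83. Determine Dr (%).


Result: 51.67 %

Derivation:
Using Dr = (e_max - e) / (e_max - e_min) * 100
e_max - e = 1.14 - 0.83 = 0.31
e_max - e_min = 1.14 - 0.54 = 0.6
Dr = 0.31 / 0.6 * 100
Dr = 51.67 %


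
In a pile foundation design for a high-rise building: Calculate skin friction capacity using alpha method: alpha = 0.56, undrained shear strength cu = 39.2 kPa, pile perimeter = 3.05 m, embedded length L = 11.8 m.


Using Qs = alpha * cu * perimeter * L
Qs = 0.56 * 39.2 * 3.05 * 11.8
Qs = 790.05 kN


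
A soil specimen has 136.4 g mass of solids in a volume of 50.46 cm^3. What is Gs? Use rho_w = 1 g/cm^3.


Using Gs = m_s / (V_s * rho_w)
Since rho_w = 1 g/cm^3:
Gs = 136.4 / 50.46
Gs = 2.703


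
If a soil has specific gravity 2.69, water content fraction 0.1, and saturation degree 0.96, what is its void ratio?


Using the relation e = Gs * w / S
e = 2.69 * 0.1 / 0.96
e = 0.2802


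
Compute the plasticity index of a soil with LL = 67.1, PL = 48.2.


Using PI = LL - PL
PI = 67.1 - 48.2
PI = 18.9


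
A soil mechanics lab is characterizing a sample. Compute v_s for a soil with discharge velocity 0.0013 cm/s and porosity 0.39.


Result: 0.00333 cm/s

Derivation:
Using v_s = v_d / n
v_s = 0.0013 / 0.39
v_s = 0.00333 cm/s


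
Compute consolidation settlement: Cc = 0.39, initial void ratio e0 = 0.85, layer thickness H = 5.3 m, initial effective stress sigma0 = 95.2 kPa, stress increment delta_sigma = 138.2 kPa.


Result: 0.4351 m

Derivation:
Using Sc = Cc * H / (1 + e0) * log10((sigma0 + delta_sigma) / sigma0)
Stress ratio = (95.2 + 138.2) / 95.2 = 2.45168
log10(2.45168) = 0.389464
Cc * H / (1 + e0) = 0.39 * 5.3 / (1 + 0.85) = 1.1173
Sc = 1.1173 * 0.389464
Sc = 0.4351 m


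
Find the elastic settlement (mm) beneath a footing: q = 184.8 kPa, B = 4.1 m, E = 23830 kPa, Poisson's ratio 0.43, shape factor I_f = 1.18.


Result: 30.581 mm

Derivation:
Using Se = q * B * (1 - nu^2) * I_f / E
1 - nu^2 = 1 - 0.43^2 = 0.8151
Se = 184.8 * 4.1 * 0.8151 * 1.18 / 23830
Se = 0.030581 m
Convert to mm: Se = 0.030581 * 1000 = 30.581 mm


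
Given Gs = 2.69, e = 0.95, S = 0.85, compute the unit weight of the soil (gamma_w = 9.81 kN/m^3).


Result: 17.595 kN/m^3

Derivation:
Using gamma = gamma_w * (Gs + S*e) / (1 + e)
Numerator: Gs + S*e = 2.69 + 0.85*0.95 = 3.4975
Denominator: 1 + e = 1 + 0.95 = 1.95
gamma = 9.81 * 3.4975 / 1.95
gamma = 17.595 kN/m^3


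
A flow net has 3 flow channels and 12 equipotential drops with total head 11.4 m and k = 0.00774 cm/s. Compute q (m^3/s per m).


Result: 0.0002206 m^3/s per m

Derivation:
Convert k to m/s for unit consistency with H:
k = 0.00774 cm/s = 0.00774 / 100 m/s = 7.74e-05 m/s
Using q = k * H * Nf / Nd
Nf / Nd = 3 / 12 = 0.25
q = 7.74e-05 * 11.4 * 0.25
q = 0.0002206 m^3/s per m


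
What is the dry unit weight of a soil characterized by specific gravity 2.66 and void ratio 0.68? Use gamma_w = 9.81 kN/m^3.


Using gamma_d = Gs * gamma_w / (1 + e)
gamma_d = 2.66 * 9.81 / (1 + 0.68)
gamma_d = 2.66 * 9.81 / 1.68
gamma_d = 15.533 kN/m^3


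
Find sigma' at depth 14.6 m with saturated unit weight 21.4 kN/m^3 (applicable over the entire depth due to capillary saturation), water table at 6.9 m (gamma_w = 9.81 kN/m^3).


Result: 236.9 kPa

Derivation:
Total stress = gamma_sat * depth
sigma = 21.4 * 14.6 = 312.44 kPa
Pore water pressure u = gamma_w * (depth - d_wt)
u = 9.81 * (14.6 - 6.9) = 75.537 kPa
Effective stress = sigma - u
sigma' = 312.44 - 75.537 = 236.9 kPa


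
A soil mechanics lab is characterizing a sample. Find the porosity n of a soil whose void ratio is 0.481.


Using the relation n = e / (1 + e)
n = 0.481 / (1 + 0.481)
n = 0.481 / 1.481
n = 0.3248


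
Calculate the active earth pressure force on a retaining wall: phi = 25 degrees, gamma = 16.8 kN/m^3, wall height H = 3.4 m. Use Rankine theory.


Result: 39.41 kN/m

Derivation:
Compute active earth pressure coefficient:
Ka = tan^2(45 - phi/2) = tan^2(32.5) = 0.405859
Compute active force:
Pa = 0.5 * Ka * gamma * H^2
Pa = 0.5 * 0.405859 * 16.8 * 3.4^2
Pa = 39.41 kN/m


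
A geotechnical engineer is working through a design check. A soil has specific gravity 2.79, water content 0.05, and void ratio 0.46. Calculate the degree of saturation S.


Using S = Gs * w / e
S = 2.79 * 0.05 / 0.46
S = 0.3033


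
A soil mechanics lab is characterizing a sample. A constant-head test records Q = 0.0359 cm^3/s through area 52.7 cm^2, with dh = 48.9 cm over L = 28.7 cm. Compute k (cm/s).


Compute hydraulic gradient:
i = dh / L = 48.9 / 28.7 = 1.70383
Then apply Darcy's law:
k = Q / (A * i)
k = 0.0359 / (52.7 * 1.70383)
k = 0.0359 / 89.792
k = 0.0004 cm/s


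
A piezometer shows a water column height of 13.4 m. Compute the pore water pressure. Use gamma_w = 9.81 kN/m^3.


Using u = gamma_w * h_w
u = 9.81 * 13.4
u = 131.45 kPa


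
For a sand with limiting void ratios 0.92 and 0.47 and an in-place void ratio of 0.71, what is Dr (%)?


Result: 46.67 %

Derivation:
Using Dr = (e_max - e) / (e_max - e_min) * 100
e_max - e = 0.92 - 0.71 = 0.21
e_max - e_min = 0.92 - 0.47 = 0.45
Dr = 0.21 / 0.45 * 100
Dr = 46.67 %


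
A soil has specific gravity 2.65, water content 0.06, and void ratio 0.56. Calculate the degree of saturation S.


Using S = Gs * w / e
S = 2.65 * 0.06 / 0.56
S = 0.2839


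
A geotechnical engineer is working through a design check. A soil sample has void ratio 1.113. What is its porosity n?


Result: 0.5267

Derivation:
Using the relation n = e / (1 + e)
n = 1.113 / (1 + 1.113)
n = 1.113 / 2.113
n = 0.5267


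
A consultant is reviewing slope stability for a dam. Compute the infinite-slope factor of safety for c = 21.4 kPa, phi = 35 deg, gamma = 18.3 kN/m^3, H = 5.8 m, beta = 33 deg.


Result: 1.52

Derivation:
Using Fs = c / (gamma*H*sin(beta)*cos(beta)) + tan(phi)/tan(beta)
Cohesion contribution = 21.4 / (18.3*5.8*sin(33)*cos(33))
Cohesion contribution = 0.441402
Friction contribution = tan(35)/tan(33) = 1.07823
Fs = 0.441402 + 1.07823
Fs = 1.52


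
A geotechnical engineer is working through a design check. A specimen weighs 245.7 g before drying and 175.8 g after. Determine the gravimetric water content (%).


Result: 39.76 %

Derivation:
Using w = (m_wet - m_dry) / m_dry * 100
m_wet - m_dry = 245.7 - 175.8 = 69.9 g
w = 69.9 / 175.8 * 100
w = 39.76 %


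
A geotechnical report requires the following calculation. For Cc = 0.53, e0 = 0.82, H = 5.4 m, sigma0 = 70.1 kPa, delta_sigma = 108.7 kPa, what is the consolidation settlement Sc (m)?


Using Sc = Cc * H / (1 + e0) * log10((sigma0 + delta_sigma) / sigma0)
Stress ratio = (70.1 + 108.7) / 70.1 = 2.55064
log10(2.55064) = 0.406649
Cc * H / (1 + e0) = 0.53 * 5.4 / (1 + 0.82) = 1.57253
Sc = 1.57253 * 0.406649
Sc = 0.6395 m


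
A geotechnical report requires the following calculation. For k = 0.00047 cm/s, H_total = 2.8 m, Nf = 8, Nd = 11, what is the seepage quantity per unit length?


Convert k to m/s for unit consistency with H:
k = 0.00047 cm/s = 0.00047 / 100 m/s = 4.7e-06 m/s
Using q = k * H * Nf / Nd
Nf / Nd = 8 / 11 = 0.7273
q = 4.7e-06 * 2.8 * 0.7273
q = 9.571e-06 m^3/s per m


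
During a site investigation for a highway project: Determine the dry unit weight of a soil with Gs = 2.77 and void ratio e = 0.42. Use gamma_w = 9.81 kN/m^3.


Result: 19.136 kN/m^3

Derivation:
Using gamma_d = Gs * gamma_w / (1 + e)
gamma_d = 2.77 * 9.81 / (1 + 0.42)
gamma_d = 2.77 * 9.81 / 1.42
gamma_d = 19.136 kN/m^3


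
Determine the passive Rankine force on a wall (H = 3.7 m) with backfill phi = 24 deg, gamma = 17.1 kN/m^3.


Compute passive earth pressure coefficient:
Kp = tan^2(45 + phi/2) = tan^2(57.0) = 2.371184
Compute passive force:
Pp = 0.5 * Kp * gamma * H^2
Pp = 0.5 * 2.371184 * 17.1 * 3.7^2
Pp = 277.55 kN/m


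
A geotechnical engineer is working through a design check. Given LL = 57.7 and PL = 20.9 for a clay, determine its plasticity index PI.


Using PI = LL - PL
PI = 57.7 - 20.9
PI = 36.8


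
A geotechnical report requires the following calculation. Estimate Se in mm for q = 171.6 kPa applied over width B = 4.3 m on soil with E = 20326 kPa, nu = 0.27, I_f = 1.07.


Using Se = q * B * (1 - nu^2) * I_f / E
1 - nu^2 = 1 - 0.27^2 = 0.9271
Se = 171.6 * 4.3 * 0.9271 * 1.07 / 20326
Se = 0.036012 m
Convert to mm: Se = 0.036012 * 1000 = 36.012 mm


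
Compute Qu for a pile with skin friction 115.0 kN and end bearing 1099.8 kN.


Result: 1214.8 kN

Derivation:
Using Qu = Qf + Qb
Qu = 115.0 + 1099.8
Qu = 1214.8 kN


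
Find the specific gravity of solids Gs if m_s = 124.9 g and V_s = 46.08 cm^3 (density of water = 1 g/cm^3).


Using Gs = m_s / (V_s * rho_w)
Since rho_w = 1 g/cm^3:
Gs = 124.9 / 46.08
Gs = 2.711


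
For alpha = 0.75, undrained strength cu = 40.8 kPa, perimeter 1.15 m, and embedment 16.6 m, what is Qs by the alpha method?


Using Qs = alpha * cu * perimeter * L
Qs = 0.75 * 40.8 * 1.15 * 16.6
Qs = 584.15 kN


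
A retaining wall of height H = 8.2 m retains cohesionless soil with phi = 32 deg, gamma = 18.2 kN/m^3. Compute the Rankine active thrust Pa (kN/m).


Result: 188.01 kN/m

Derivation:
Compute active earth pressure coefficient:
Ka = tan^2(45 - phi/2) = tan^2(29.0) = 0.307259
Compute active force:
Pa = 0.5 * Ka * gamma * H^2
Pa = 0.5 * 0.307259 * 18.2 * 8.2^2
Pa = 188.01 kN/m


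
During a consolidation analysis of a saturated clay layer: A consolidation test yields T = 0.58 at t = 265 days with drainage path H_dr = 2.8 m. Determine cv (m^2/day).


Using cv = T * H_dr^2 / t
H_dr^2 = 2.8^2 = 7.84
cv = 0.58 * 7.84 / 265
cv = 0.01716 m^2/day


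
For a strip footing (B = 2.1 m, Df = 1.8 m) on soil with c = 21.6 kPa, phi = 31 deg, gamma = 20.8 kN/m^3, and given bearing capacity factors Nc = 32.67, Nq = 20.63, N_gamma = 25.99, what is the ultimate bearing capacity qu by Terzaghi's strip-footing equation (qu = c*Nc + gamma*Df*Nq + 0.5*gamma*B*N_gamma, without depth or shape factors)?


Compute qu = c*Nc + gamma*Df*Nq + 0.5*gamma*B*N_gamma
Term 1: 21.6 * 32.67 = 705.672
Term 2: 20.8 * 1.8 * 20.63 = 772.3872
Term 3: 0.5 * 20.8 * 2.1 * 25.99 = 567.6216
qu = 705.672 + 772.3872 + 567.6216
qu = 2045.68 kPa


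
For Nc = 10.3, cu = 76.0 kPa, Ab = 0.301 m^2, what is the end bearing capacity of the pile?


Result: 235.62 kN

Derivation:
Using Qb = Nc * cu * Ab
Qb = 10.3 * 76.0 * 0.301
Qb = 235.62 kN


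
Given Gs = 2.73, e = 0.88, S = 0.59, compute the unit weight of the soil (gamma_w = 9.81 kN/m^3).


Result: 16.955 kN/m^3

Derivation:
Using gamma = gamma_w * (Gs + S*e) / (1 + e)
Numerator: Gs + S*e = 2.73 + 0.59*0.88 = 3.2492
Denominator: 1 + e = 1 + 0.88 = 1.88
gamma = 9.81 * 3.2492 / 1.88
gamma = 16.955 kN/m^3


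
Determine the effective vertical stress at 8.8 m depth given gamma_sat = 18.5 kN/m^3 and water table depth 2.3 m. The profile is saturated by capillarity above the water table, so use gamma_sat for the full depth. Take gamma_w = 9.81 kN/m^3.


Result: 99.04 kPa

Derivation:
Total stress = gamma_sat * depth
sigma = 18.5 * 8.8 = 162.8 kPa
Pore water pressure u = gamma_w * (depth - d_wt)
u = 9.81 * (8.8 - 2.3) = 63.765 kPa
Effective stress = sigma - u
sigma' = 162.8 - 63.765 = 99.04 kPa


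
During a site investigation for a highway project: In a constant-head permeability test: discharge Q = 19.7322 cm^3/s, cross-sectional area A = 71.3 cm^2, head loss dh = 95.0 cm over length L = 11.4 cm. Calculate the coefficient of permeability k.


Compute hydraulic gradient:
i = dh / L = 95.0 / 11.4 = 8.33333
Then apply Darcy's law:
k = Q / (A * i)
k = 19.7322 / (71.3 * 8.33333)
k = 19.7322 / 594.167
k = 0.03321 cm/s


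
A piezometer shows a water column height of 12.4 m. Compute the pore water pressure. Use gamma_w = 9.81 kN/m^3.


Using u = gamma_w * h_w
u = 9.81 * 12.4
u = 121.64 kPa


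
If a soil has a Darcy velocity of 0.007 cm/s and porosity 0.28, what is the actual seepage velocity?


Using v_s = v_d / n
v_s = 0.007 / 0.28
v_s = 0.025 cm/s


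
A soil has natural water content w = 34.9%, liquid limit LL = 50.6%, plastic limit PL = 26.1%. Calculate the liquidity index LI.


Result: 0.359

Derivation:
First compute the plasticity index:
PI = LL - PL = 50.6 - 26.1 = 24.5
Then compute the liquidity index:
LI = (w - PL) / PI
LI = (34.9 - 26.1) / 24.5
LI = 0.359


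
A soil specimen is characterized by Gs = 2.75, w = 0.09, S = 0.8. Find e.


Using the relation e = Gs * w / S
e = 2.75 * 0.09 / 0.8
e = 0.3094


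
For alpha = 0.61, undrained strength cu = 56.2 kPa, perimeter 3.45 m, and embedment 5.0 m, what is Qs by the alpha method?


Using Qs = alpha * cu * perimeter * L
Qs = 0.61 * 56.2 * 3.45 * 5.0
Qs = 591.36 kN


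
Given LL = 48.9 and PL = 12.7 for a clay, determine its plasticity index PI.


Using PI = LL - PL
PI = 48.9 - 12.7
PI = 36.2


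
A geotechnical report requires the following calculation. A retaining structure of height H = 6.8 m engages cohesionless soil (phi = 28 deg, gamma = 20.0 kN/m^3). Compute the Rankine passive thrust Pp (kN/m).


Compute passive earth pressure coefficient:
Kp = tan^2(45 + phi/2) = tan^2(59.0) = 2.769826
Compute passive force:
Pp = 0.5 * Kp * gamma * H^2
Pp = 0.5 * 2.769826 * 20.0 * 6.8^2
Pp = 1280.77 kN/m


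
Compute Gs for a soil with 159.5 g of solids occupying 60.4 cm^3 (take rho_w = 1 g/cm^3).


Using Gs = m_s / (V_s * rho_w)
Since rho_w = 1 g/cm^3:
Gs = 159.5 / 60.4
Gs = 2.641


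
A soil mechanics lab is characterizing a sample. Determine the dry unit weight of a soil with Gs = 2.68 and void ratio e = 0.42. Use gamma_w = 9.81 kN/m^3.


Using gamma_d = Gs * gamma_w / (1 + e)
gamma_d = 2.68 * 9.81 / (1 + 0.42)
gamma_d = 2.68 * 9.81 / 1.42
gamma_d = 18.515 kN/m^3


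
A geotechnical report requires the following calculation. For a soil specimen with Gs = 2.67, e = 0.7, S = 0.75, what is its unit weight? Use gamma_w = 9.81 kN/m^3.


Result: 18.437 kN/m^3

Derivation:
Using gamma = gamma_w * (Gs + S*e) / (1 + e)
Numerator: Gs + S*e = 2.67 + 0.75*0.7 = 3.195
Denominator: 1 + e = 1 + 0.7 = 1.7
gamma = 9.81 * 3.195 / 1.7
gamma = 18.437 kN/m^3


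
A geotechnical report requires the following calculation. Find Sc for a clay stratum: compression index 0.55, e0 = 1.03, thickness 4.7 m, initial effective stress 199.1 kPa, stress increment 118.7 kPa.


Using Sc = Cc * H / (1 + e0) * log10((sigma0 + delta_sigma) / sigma0)
Stress ratio = (199.1 + 118.7) / 199.1 = 1.59618
log10(1.59618) = 0.203083
Cc * H / (1 + e0) = 0.55 * 4.7 / (1 + 1.03) = 1.2734
Sc = 1.2734 * 0.203083
Sc = 0.2586 m


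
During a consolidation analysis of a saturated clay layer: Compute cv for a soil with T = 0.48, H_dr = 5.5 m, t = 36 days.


Result: 0.40333 m^2/day

Derivation:
Using cv = T * H_dr^2 / t
H_dr^2 = 5.5^2 = 30.25
cv = 0.48 * 30.25 / 36
cv = 0.40333 m^2/day
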